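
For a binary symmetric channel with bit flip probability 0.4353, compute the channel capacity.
0.0121 bits

For a binary symmetric channel (BSC) with error probability p:
Capacity C = 1 - H(p) bits per symbol

where H(p) = -p log₂(p) - (1-p) log₂(1-p) is the binary entropy function.

H(0.4353) = 0.9879 bits
C = 1 - 0.9879 = 0.0121 bits per symbol

This means we can reliably transmit up to 0.0121 bits of information per channel use.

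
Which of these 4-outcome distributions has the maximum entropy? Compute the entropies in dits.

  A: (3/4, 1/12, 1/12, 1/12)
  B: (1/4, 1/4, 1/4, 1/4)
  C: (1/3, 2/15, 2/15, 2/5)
B

For a discrete distribution over n outcomes, entropy is maximized by the uniform distribution.

Computing entropies:
H(A) = 0.3635 dits
H(B) = 0.6021 dits
H(C) = 0.5516 dits

The uniform distribution (where all probabilities equal 1/4) achieves the maximum entropy of log_10(4) = 0.6021 dits.

Distribution B has the highest entropy.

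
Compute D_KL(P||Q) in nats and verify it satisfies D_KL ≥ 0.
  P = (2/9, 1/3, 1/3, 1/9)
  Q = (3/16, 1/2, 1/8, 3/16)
0.1714 nats

KL divergence satisfies the Gibbs inequality: D_KL(P||Q) ≥ 0 for all distributions P, Q.

D_KL(P||Q) = Σ p(x) log(p(x)/q(x))
Term by term:
  x=0: 2/9 × log_e[(2/9)/(3/16)] = 0.0378
  x=1: 1/3 × log_e[(1/3)/(1/2)] = -0.1352
  x=2: 1/3 × log_e[(1/3)/(1/8)] = 0.3269
  x=3: 1/9 × log_e[(1/9)/(3/16)] = -0.0581
D_KL(P||Q) = 0.1714 nats

D_KL(P||Q) = 0.1714 ≥ 0 ✓

This non-negativity is a fundamental property: relative entropy cannot be negative because it measures how different Q is from P.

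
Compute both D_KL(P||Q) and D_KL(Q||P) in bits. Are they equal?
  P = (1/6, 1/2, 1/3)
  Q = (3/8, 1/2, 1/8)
D_KL(P||Q) = 0.2767, D_KL(Q||P) = 0.2618

KL divergence is not symmetric: D_KL(P||Q) ≠ D_KL(Q||P) in general.

D_KL(P||Q) = 0.2767 bits
D_KL(Q||P) = 0.2618 bits

No, they are not equal!

This asymmetry is why KL divergence is not a true distance metric.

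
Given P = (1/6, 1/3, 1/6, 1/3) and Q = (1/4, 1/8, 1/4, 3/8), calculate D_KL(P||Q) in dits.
0.0662 dits

KL divergence: D_KL(P||Q) = Σ p(x) log(p(x)/q(x))

Computing term by term:
  x=0: 1/6 × log_10[(1/6)/(1/4)] = 1/6 × -0.1761 = -0.0293
  x=1: 1/3 × log_10[(1/3)/(1/8)] = 1/3 × 0.4260 = 0.1420
  x=2: 1/6 × log_10[(1/6)/(1/4)] = 1/6 × -0.1761 = -0.0293
  x=3: 1/3 × log_10[(1/3)/(3/8)] = 1/3 × -0.0512 = -0.0171

D_KL(P||Q) = 0.0662 dits

Note: KL divergence is always non-negative and equals 0 iff P = Q.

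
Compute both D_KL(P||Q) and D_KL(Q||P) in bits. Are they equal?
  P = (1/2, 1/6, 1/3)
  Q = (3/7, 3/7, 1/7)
D_KL(P||Q) = 0.2916, D_KL(Q||P) = 0.3140

KL divergence is not symmetric: D_KL(P||Q) ≠ D_KL(Q||P) in general.

D_KL(P||Q) = 0.2916 bits
D_KL(Q||P) = 0.3140 bits

No, they are not equal!

This asymmetry is why KL divergence is not a true distance metric.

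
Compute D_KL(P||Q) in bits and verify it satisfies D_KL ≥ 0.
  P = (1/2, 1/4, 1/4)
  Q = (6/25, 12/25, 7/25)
0.2533 bits

KL divergence satisfies the Gibbs inequality: D_KL(P||Q) ≥ 0 for all distributions P, Q.

D_KL(P||Q) = Σ p(x) log(p(x)/q(x))
Term by term:
  x=0: 1/2 × log_2[(1/2)/(6/25)] = 0.5294
  x=1: 1/4 × log_2[(1/4)/(12/25)] = -0.2353
  x=2: 1/4 × log_2[(1/4)/(7/25)] = -0.0409
D_KL(P||Q) = 0.2533 bits

D_KL(P||Q) = 0.2533 ≥ 0 ✓

This non-negativity is a fundamental property: relative entropy cannot be negative because it measures how different Q is from P.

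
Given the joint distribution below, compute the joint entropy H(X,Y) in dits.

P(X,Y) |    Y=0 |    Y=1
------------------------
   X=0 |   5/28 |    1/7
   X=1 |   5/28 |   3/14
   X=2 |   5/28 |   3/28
0.7688 dits

Joint entropy is H(X,Y) = -Σ_{x,y} p(x,y) log p(x,y).

Summing over all non-zero entries:
H(X,Y) = -[5/28·log_10(5/28) + 1/7·log_10(1/7) + 5/28·log_10(5/28) + 3/14·log_10(3/14) + 5/28·log_10(5/28) + 3/28·log_10(3/28)]
H(X,Y) = 0.7688 dits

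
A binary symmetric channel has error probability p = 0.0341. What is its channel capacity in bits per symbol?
0.7854 bits

For a binary symmetric channel (BSC) with error probability p:
Capacity C = 1 - H(p) bits per symbol

where H(p) = -p log₂(p) - (1-p) log₂(1-p) is the binary entropy function.

H(0.0341) = 0.2146 bits
C = 1 - 0.2146 = 0.7854 bits per symbol

This means we can reliably transmit up to 0.7854 bits of information per channel use.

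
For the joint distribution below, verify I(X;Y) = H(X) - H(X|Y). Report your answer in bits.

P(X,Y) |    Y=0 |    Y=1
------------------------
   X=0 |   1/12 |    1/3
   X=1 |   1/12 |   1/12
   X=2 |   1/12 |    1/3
I(X;Y) = 0.0430 bits

Mutual information has multiple equivalent forms:
- I(X;Y) = H(X) - H(X|Y)
- I(X;Y) = H(Y) - H(Y|X)
- I(X;Y) = H(X) + H(Y) - H(X,Y)

Computing all quantities:
H(X) = 1.4834, H(Y) = 0.8113, H(X,Y) = 2.2516
H(X|Y) = 1.4404, H(Y|X) = 0.7683

Verification:
H(X) - H(X|Y) = 1.4834 - 1.4404 = 0.0430
H(Y) - H(Y|X) = 0.8113 - 0.7683 = 0.0430
H(X) + H(Y) - H(X,Y) = 1.4834 + 0.8113 - 2.2516 = 0.0430

All forms give I(X;Y) = 0.0430 bits. ✓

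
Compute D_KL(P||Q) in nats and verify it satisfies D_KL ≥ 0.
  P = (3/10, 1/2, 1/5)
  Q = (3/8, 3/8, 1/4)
0.0323 nats

KL divergence satisfies the Gibbs inequality: D_KL(P||Q) ≥ 0 for all distributions P, Q.

D_KL(P||Q) = Σ p(x) log(p(x)/q(x))
Term by term:
  x=0: 3/10 × log_e[(3/10)/(3/8)] = -0.0669
  x=1: 1/2 × log_e[(1/2)/(3/8)] = 0.1438
  x=2: 1/5 × log_e[(1/5)/(1/4)] = -0.0446
D_KL(P||Q) = 0.0323 nats

D_KL(P||Q) = 0.0323 ≥ 0 ✓

This non-negativity is a fundamental property: relative entropy cannot be negative because it measures how different Q is from P.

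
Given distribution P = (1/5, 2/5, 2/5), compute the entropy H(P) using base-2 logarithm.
1.5219 bits

Shannon entropy is H(X) = -Σ p(x) log p(x).

For P = (1/5, 2/5, 2/5):
H = -1/5 × log_2(1/5) -2/5 × log_2(2/5) -2/5 × log_2(2/5)
H = 1.5219 bits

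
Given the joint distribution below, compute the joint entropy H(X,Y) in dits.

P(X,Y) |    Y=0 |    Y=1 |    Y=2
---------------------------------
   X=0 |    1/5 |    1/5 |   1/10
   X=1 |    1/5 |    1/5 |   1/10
0.7592 dits

Joint entropy is H(X,Y) = -Σ_{x,y} p(x,y) log p(x,y).

Summing over all non-zero entries:
H(X,Y) = -[1/5·log_10(1/5) + 1/5·log_10(1/5) + 1/10·log_10(1/10) + 1/5·log_10(1/5) + 1/5·log_10(1/5) + 1/10·log_10(1/10)]
H(X,Y) = 0.7592 dits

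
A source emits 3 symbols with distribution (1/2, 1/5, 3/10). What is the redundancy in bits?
0.0995 bits

Redundancy measures how far a source is from maximum entropy:
R = H_max - H(X)

Maximum entropy for 3 symbols: H_max = log_2(3) = 1.5850 bits
Actual entropy: H(X) = 1.4855 bits
Redundancy: R = 1.5850 - 1.4855 = 0.0995 bits

This redundancy represents potential for compression: the source could be compressed by 0.0995 bits per symbol.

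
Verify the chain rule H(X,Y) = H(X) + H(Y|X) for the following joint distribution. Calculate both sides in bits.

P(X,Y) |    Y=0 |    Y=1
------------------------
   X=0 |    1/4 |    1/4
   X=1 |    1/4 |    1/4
H(X,Y) = 2.0000, H(X) = 1.0000, H(Y|X) = 1.0000 (all in bits)

Chain rule: H(X,Y) = H(X) + H(Y|X)

Left side — joint entropy directly:
H(X,Y) = -Σ p(x,y) log p(x,y) = 2.0000 bits

Right side — compute H(Y|X) from the conditional distributions:
P(X) = (1/2, 1/2), so H(X) = 1.0000 bits
H(Y|X) = Σ_x P(X=x) · H(Y|X=x):
  P(Y|X=0) = (1/2, 1/2), H(Y|X=0) = 1.0000, weight P(X=0) = 1/2
  P(Y|X=1) = (1/2, 1/2), H(Y|X=1) = 1.0000, weight P(X=1) = 1/2
H(Y|X) = 1.0000 bits

H(X) + H(Y|X) = 1.0000 + 1.0000 = 2.0000 bits

Both sides equal 2.0000 bits. ✓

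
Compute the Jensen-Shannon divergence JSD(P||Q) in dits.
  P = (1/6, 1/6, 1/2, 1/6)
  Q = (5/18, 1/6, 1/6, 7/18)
0.0319 dits

Jensen-Shannon divergence is:
JSD(P||Q) = 0.5 × D_KL(P||M) + 0.5 × D_KL(Q||M)
where M = 0.5 × (P + Q) is the mixture distribution.

M = 0.5 × (1/6, 1/6, 1/2, 1/6) + 0.5 × (5/18, 1/6, 1/6, 7/18) = (2/9, 1/6, 1/3, 5/18)

D_KL(P||M) = 0.0302 dits
D_KL(Q||M) = 0.0336 dits

JSD(P||Q) = 0.5 × 0.0302 + 0.5 × 0.0336 = 0.0319 dits

Unlike KL divergence, JSD is symmetric and bounded: 0 ≤ JSD ≤ log(2).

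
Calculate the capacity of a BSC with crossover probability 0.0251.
0.8308 bits

For a binary symmetric channel (BSC) with error probability p:
Capacity C = 1 - H(p) bits per symbol

where H(p) = -p log₂(p) - (1-p) log₂(1-p) is the binary entropy function.

H(0.0251) = 0.1692 bits
C = 1 - 0.1692 = 0.8308 bits per symbol

This means we can reliably transmit up to 0.8308 bits of information per channel use.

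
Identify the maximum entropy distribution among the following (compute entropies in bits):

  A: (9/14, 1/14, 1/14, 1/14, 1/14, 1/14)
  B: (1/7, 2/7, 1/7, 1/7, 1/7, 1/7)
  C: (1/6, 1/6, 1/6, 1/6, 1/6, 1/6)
C

For a discrete distribution over n outcomes, entropy is maximized by the uniform distribution.

Computing entropies:
H(A) = 1.7695 bits
H(B) = 2.5216 bits
H(C) = 2.5850 bits

The uniform distribution (where all probabilities equal 1/6) achieves the maximum entropy of log_2(6) = 2.5850 bits.

Distribution C has the highest entropy.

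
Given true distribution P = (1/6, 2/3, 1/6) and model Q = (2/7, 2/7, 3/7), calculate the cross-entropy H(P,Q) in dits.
0.5147 dits

Cross-entropy: H(P,Q) = -Σ p(x) log q(x)

Alternatively: H(P,Q) = H(P) + D_KL(P||Q)
H(P) = 0.3768 dits
D_KL(P||Q) = 0.1379 dits

H(P,Q) = 0.3768 + 0.1379 = 0.5147 dits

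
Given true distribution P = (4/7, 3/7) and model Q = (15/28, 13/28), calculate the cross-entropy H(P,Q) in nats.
0.6855 nats

Cross-entropy: H(P,Q) = -Σ p(x) log q(x)

Alternatively: H(P,Q) = H(P) + D_KL(P||Q)
H(P) = 0.6829 nats
D_KL(P||Q) = 0.0026 nats

H(P,Q) = 0.6829 + 0.0026 = 0.6855 nats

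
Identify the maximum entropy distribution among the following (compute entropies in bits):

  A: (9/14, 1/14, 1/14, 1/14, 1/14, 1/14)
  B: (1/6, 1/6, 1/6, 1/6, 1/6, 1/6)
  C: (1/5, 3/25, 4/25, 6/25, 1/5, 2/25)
B

For a discrete distribution over n outcomes, entropy is maximized by the uniform distribution.

Computing entropies:
H(A) = 1.7695 bits
H(B) = 2.5850 bits
H(C) = 2.5045 bits

The uniform distribution (where all probabilities equal 1/6) achieves the maximum entropy of log_2(6) = 2.5850 bits.

Distribution B has the highest entropy.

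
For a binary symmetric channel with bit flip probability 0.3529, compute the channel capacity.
0.0634 bits

For a binary symmetric channel (BSC) with error probability p:
Capacity C = 1 - H(p) bits per symbol

where H(p) = -p log₂(p) - (1-p) log₂(1-p) is the binary entropy function.

H(0.3529) = 0.9366 bits
C = 1 - 0.9366 = 0.0634 bits per symbol

This means we can reliably transmit up to 0.0634 bits of information per channel use.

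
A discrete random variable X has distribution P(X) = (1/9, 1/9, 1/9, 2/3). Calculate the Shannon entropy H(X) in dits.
0.4355 dits

Shannon entropy is H(X) = -Σ p(x) log p(x).

For P = (1/9, 1/9, 1/9, 2/3):
H = -1/9 × log_10(1/9) -1/9 × log_10(1/9) -1/9 × log_10(1/9) -2/3 × log_10(2/3)
H = 0.4355 dits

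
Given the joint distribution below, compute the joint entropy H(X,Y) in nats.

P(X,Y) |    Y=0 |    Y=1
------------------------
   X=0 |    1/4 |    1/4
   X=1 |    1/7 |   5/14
1.3389 nats

Joint entropy is H(X,Y) = -Σ_{x,y} p(x,y) log p(x,y).

Summing over all non-zero entries:
H(X,Y) = -[1/4·log_e(1/4) + 1/4·log_e(1/4) + 1/7·log_e(1/7) + 5/14·log_e(5/14)]
H(X,Y) = 1.3389 nats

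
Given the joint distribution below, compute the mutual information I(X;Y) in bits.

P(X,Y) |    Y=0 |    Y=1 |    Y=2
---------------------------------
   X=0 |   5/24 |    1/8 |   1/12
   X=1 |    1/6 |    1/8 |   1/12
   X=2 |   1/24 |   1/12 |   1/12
0.0446 bits

Mutual information: I(X;Y) = H(X) + H(Y) - H(X,Y)

Marginals:
P(X) = (5/12, 3/8, 5/24), H(X) = 1.5284 bits
P(Y) = (5/12, 1/3, 1/4), H(Y) = 1.5546 bits

Joint entropy: H(X,Y) = 3.0383 bits

I(X;Y) = 1.5284 + 1.5546 - 3.0383 = 0.0446 bits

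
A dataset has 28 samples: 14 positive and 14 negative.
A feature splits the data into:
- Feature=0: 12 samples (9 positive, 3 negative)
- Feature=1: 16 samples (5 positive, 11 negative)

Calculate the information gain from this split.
0.1403 bits

Information Gain = H(Y) - H(Y|Feature)

Before split:
P(positive) = 14/28 = 0.5000
H(Y) = 1.0000 bits

After split:
Feature=0: H = 0.8113 bits (weight = 12/28)
Feature=1: H = 0.8960 bits (weight = 16/28)
H(Y|Feature) = (12/28)×0.8113 + (16/28)×0.8960 = 0.8597 bits

Information Gain = 1.0000 - 0.8597 = 0.1403 bits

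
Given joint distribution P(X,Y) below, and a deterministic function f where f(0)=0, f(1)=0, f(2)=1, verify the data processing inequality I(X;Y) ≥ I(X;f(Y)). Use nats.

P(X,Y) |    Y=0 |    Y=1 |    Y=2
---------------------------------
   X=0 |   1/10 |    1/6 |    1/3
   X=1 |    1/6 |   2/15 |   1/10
I(X;Y) = 0.0564, I(X;f(Y)) = 0.0471, inequality holds: 0.0564 ≥ 0.0471

Data Processing Inequality: For any Markov chain X → Y → Z, we have I(X;Y) ≥ I(X;Z).

Here Z = f(Y) is a deterministic function of Y, forming X → Y → Z.

Original I(X;Y) = 0.0564 nats

After applying f:
P(X,Z) where Z=f(Y):
- P(X,Z=0) = P(X,Y=0) + P(X,Y=1)
- P(X,Z=1) = P(X,Y=2)

I(X;Z) = I(X;f(Y)) = 0.0471 nats

Verification: 0.0564 ≥ 0.0471 ✓

Information cannot be created by processing; the function f can only lose information about X.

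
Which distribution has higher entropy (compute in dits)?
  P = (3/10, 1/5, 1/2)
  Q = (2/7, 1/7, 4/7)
P

Computing entropies in dits:
H(P) = 0.4472
H(Q) = 0.4151

Distribution P has higher entropy.

Intuition: The distribution closer to uniform (more spread out) has higher entropy.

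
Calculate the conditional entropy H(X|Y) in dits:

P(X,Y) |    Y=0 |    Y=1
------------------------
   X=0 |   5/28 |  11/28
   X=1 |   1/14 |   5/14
0.2904 dits

Using the chain rule: H(X|Y) = H(X,Y) - H(Y)

First, compute H(X,Y) = 0.5346 dits

Marginal P(Y) = (1/4, 3/4)
H(Y) = 0.2442 dits

H(X|Y) = H(X,Y) - H(Y) = 0.5346 - 0.2442 = 0.2904 dits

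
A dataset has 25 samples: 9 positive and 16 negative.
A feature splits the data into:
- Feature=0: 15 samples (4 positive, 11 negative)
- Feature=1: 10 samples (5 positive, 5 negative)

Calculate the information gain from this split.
0.0407 bits

Information Gain = H(Y) - H(Y|Feature)

Before split:
P(positive) = 9/25 = 0.3600
H(Y) = 0.9427 bits

After split:
Feature=0: H = 0.8366 bits (weight = 15/25)
Feature=1: H = 1.0000 bits (weight = 10/25)
H(Y|Feature) = (15/25)×0.8366 + (10/25)×1.0000 = 0.9020 bits

Information Gain = 0.9427 - 0.9020 = 0.0407 bits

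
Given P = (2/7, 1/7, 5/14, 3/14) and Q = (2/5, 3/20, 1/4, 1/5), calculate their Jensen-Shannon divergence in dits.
0.0042 dits

Jensen-Shannon divergence is:
JSD(P||Q) = 0.5 × D_KL(P||M) + 0.5 × D_KL(Q||M)
where M = 0.5 × (P + Q) is the mixture distribution.

M = 0.5 × (2/7, 1/7, 5/14, 3/14) + 0.5 × (2/5, 3/20, 1/4, 1/5) = (12/35, 0.146429, 0.303571, 0.207143)

D_KL(P||M) = 0.0042 dits
D_KL(Q||M) = 0.0042 dits

JSD(P||Q) = 0.5 × 0.0042 + 0.5 × 0.0042 = 0.0042 dits

Unlike KL divergence, JSD is symmetric and bounded: 0 ≤ JSD ≤ log(2).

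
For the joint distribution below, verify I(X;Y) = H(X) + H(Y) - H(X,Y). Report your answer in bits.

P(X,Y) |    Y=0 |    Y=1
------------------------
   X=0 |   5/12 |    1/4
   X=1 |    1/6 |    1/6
I(X;Y) = 0.0102 bits

Mutual information has multiple equivalent forms:
- I(X;Y) = H(X) - H(X|Y)
- I(X;Y) = H(Y) - H(Y|X)
- I(X;Y) = H(X) + H(Y) - H(X,Y)

Computing all quantities:
H(X) = 0.9183, H(Y) = 0.9799, H(X,Y) = 1.8879
H(X|Y) = 0.9080, H(Y|X) = 0.9696

Verification:
H(X) - H(X|Y) = 0.9183 - 0.9080 = 0.0102
H(Y) - H(Y|X) = 0.9799 - 0.9696 = 0.0102
H(X) + H(Y) - H(X,Y) = 0.9183 + 0.9799 - 1.8879 = 0.0102

All forms give I(X;Y) = 0.0102 bits. ✓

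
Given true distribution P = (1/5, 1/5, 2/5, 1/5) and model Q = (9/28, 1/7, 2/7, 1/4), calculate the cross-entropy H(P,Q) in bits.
2.0119 bits

Cross-entropy: H(P,Q) = -Σ p(x) log q(x)

Alternatively: H(P,Q) = H(P) + D_KL(P||Q)
H(P) = 1.9219 bits
D_KL(P||Q) = 0.0900 bits

H(P,Q) = 1.9219 + 0.0900 = 2.0119 bits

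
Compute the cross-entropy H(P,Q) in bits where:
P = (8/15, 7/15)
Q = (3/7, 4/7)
1.0287 bits

Cross-entropy: H(P,Q) = -Σ p(x) log q(x)

Alternatively: H(P,Q) = H(P) + D_KL(P||Q)
H(P) = 0.9968 bits
D_KL(P||Q) = 0.0319 bits

H(P,Q) = 0.9968 + 0.0319 = 1.0287 bits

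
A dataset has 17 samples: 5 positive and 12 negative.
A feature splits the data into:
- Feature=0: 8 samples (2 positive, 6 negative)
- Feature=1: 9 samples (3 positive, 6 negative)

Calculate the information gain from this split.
0.0060 bits

Information Gain = H(Y) - H(Y|Feature)

Before split:
P(positive) = 5/17 = 0.2941
H(Y) = 0.8740 bits

After split:
Feature=0: H = 0.8113 bits (weight = 8/17)
Feature=1: H = 0.9183 bits (weight = 9/17)
H(Y|Feature) = (8/17)×0.8113 + (9/17)×0.9183 = 0.8679 bits

Information Gain = 0.8740 - 0.8679 = 0.0060 bits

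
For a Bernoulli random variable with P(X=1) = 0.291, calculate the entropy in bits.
0.8700 bits

The binary entropy function is:
H(p) = -p log(p) - (1-p) log(1-p)

H(0.291) = -0.291 × log_2(0.291) - 0.709 × log_2(0.709)
H(0.291) = 0.8700 bits

Note: Binary entropy is maximized at p=0.5 (H=1 bit) and minimized at p=0 or p=1 (H=0).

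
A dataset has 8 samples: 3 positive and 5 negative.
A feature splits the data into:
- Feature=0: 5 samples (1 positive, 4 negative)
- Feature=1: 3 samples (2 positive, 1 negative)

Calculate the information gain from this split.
0.1589 bits

Information Gain = H(Y) - H(Y|Feature)

Before split:
P(positive) = 3/8 = 0.3750
H(Y) = 0.9544 bits

After split:
Feature=0: H = 0.7219 bits (weight = 5/8)
Feature=1: H = 0.9183 bits (weight = 3/8)
H(Y|Feature) = (5/8)×0.7219 + (3/8)×0.9183 = 0.7956 bits

Information Gain = 0.9544 - 0.7956 = 0.1589 bits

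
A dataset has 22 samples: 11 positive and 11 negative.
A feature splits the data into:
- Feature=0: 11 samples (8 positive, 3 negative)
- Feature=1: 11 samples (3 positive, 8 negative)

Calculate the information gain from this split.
0.1546 bits

Information Gain = H(Y) - H(Y|Feature)

Before split:
P(positive) = 11/22 = 0.5000
H(Y) = 1.0000 bits

After split:
Feature=0: H = 0.8454 bits (weight = 11/22)
Feature=1: H = 0.8454 bits (weight = 11/22)
H(Y|Feature) = (11/22)×0.8454 + (11/22)×0.8454 = 0.8454 bits

Information Gain = 1.0000 - 0.8454 = 0.1546 bits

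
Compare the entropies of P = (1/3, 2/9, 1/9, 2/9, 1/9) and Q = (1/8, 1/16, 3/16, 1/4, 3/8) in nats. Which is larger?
P

Computing entropies in nats:
H(P) = 1.5230
H(Q) = 1.4615

Distribution P has higher entropy.

Intuition: The distribution closer to uniform (more spread out) has higher entropy.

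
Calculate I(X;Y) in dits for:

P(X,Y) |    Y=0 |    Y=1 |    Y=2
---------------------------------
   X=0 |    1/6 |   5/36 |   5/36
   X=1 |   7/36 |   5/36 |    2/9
0.0020 dits

Mutual information: I(X;Y) = H(X) + H(Y) - H(X,Y)

Marginals:
P(X) = (4/9, 5/9), H(X) = 0.2983 dits
P(Y) = (13/36, 5/18, 13/36), H(Y) = 0.4740 dits

Joint entropy: H(X,Y) = 0.7704 dits

I(X;Y) = 0.2983 + 0.4740 - 0.7704 = 0.0020 dits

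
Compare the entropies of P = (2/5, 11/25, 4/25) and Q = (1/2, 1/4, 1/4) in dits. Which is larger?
Q

Computing entropies in dits:
H(P) = 0.4434
H(Q) = 0.4515

Distribution Q has higher entropy.

Intuition: The distribution closer to uniform (more spread out) has higher entropy.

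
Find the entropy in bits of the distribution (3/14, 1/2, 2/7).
1.4926 bits

Shannon entropy is H(X) = -Σ p(x) log p(x).

For P = (3/14, 1/2, 2/7):
H = -3/14 × log_2(3/14) -1/2 × log_2(1/2) -2/7 × log_2(2/7)
H = 1.4926 bits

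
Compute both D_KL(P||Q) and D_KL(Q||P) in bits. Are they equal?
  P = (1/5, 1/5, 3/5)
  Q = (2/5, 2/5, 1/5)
D_KL(P||Q) = 0.5510, D_KL(Q||P) = 0.4830

KL divergence is not symmetric: D_KL(P||Q) ≠ D_KL(Q||P) in general.

D_KL(P||Q) = 0.5510 bits
D_KL(Q||P) = 0.4830 bits

No, they are not equal!

This asymmetry is why KL divergence is not a true distance metric.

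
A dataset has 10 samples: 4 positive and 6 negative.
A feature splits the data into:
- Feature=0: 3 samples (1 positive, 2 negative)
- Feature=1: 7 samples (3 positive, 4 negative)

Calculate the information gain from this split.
0.0058 bits

Information Gain = H(Y) - H(Y|Feature)

Before split:
P(positive) = 4/10 = 0.4000
H(Y) = 0.9710 bits

After split:
Feature=0: H = 0.9183 bits (weight = 3/10)
Feature=1: H = 0.9852 bits (weight = 7/10)
H(Y|Feature) = (3/10)×0.9183 + (7/10)×0.9852 = 0.9651 bits

Information Gain = 0.9710 - 0.9651 = 0.0058 bits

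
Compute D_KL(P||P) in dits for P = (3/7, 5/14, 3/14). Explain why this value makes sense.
0.0000 dits

KL divergence satisfies the Gibbs inequality: D_KL(P||Q) ≥ 0 for all distributions P, Q.

D_KL(P||Q) = Σ p(x) log(p(x)/q(x))
Each term is p(x) × log_10(p(x)/p(x)) = p(x) × log_10(1) = 0, so the sum is 0.
D_KL(P||Q) = 0.0000 dits

When P = Q, the KL divergence is exactly 0, as there is no 'divergence' between identical distributions.

This non-negativity is a fundamental property: relative entropy cannot be negative because it measures how different Q is from P.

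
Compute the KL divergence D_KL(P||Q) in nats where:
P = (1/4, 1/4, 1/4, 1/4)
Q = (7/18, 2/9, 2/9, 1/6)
0.0498 nats

KL divergence: D_KL(P||Q) = Σ p(x) log(p(x)/q(x))

Computing term by term:
  x=0: 1/4 × log_e[(1/4)/(7/18)] = 1/4 × -0.4418 = -0.1105
  x=1: 1/4 × log_e[(1/4)/(2/9)] = 1/4 × 0.1178 = 0.0294
  x=2: 1/4 × log_e[(1/4)/(2/9)] = 1/4 × 0.1178 = 0.0294
  x=3: 1/4 × log_e[(1/4)/(1/6)] = 1/4 × 0.4055 = 0.1014

D_KL(P||Q) = 0.0498 nats

Note: KL divergence is always non-negative and equals 0 iff P = Q.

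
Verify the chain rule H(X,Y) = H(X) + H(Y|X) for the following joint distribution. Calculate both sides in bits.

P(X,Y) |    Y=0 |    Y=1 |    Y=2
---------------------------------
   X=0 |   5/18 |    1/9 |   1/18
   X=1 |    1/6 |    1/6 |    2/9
H(X,Y) = 2.4411, H(X) = 0.9911, H(Y|X) = 1.4500 (all in bits)

Chain rule: H(X,Y) = H(X) + H(Y|X)

Left side — joint entropy directly:
H(X,Y) = -Σ p(x,y) log p(x,y) = 2.4411 bits

Right side — compute H(Y|X) from the conditional distributions:
P(X) = (4/9, 5/9), so H(X) = 0.9911 bits
H(Y|X) = Σ_x P(X=x) · H(Y|X=x):
  P(Y|X=0) = (5/8, 1/4, 1/8), H(Y|X=0) = 1.2988, weight P(X=0) = 4/9
  P(Y|X=1) = (3/10, 3/10, 2/5), H(Y|X=1) = 1.5710, weight P(X=1) = 5/9
H(Y|X) = 1.4500 bits

H(X) + H(Y|X) = 0.9911 + 1.4500 = 2.4411 bits

Both sides equal 2.4411 bits. ✓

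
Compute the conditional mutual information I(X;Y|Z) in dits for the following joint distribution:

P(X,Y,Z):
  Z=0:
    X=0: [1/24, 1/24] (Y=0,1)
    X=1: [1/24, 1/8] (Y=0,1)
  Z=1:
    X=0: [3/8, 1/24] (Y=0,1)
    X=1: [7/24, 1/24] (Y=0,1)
0.0036 dits

Conditional mutual information: I(X;Y|Z) = H(X|Z) + H(Y|Z) - H(X,Y|Z)

H(Z) = 0.2442
H(X,Z) = 0.5371 → H(X|Z) = 0.2929
H(Y,Z) = 0.4269 → H(Y|Z) = 0.1827
H(X,Y,Z) = 0.7162 → H(X,Y|Z) = 0.4720

I(X;Y|Z) = 0.2929 + 0.1827 - 0.4720 = 0.0036 dits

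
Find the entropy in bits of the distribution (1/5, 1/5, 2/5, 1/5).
1.9219 bits

Shannon entropy is H(X) = -Σ p(x) log p(x).

For P = (1/5, 1/5, 2/5, 1/5):
H = -1/5 × log_2(1/5) -1/5 × log_2(1/5) -2/5 × log_2(2/5) -1/5 × log_2(1/5)
H = 1.9219 bits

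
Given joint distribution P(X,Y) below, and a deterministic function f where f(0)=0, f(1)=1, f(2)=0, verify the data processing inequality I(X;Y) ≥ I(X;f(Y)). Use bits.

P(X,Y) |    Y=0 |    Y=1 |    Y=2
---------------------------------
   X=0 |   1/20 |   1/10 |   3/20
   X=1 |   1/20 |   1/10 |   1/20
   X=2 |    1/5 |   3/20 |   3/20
I(X;Y) = 0.0581, I(X;f(Y)) = 0.0179, inequality holds: 0.0581 ≥ 0.0179

Data Processing Inequality: For any Markov chain X → Y → Z, we have I(X;Y) ≥ I(X;Z).

Here Z = f(Y) is a deterministic function of Y, forming X → Y → Z.

Original I(X;Y) = 0.0581 bits

After applying f:
P(X,Z) where Z=f(Y):
- P(X,Z=0) = P(X,Y=0) + P(X,Y=2)
- P(X,Z=1) = P(X,Y=1)

I(X;Z) = I(X;f(Y)) = 0.0179 bits

Verification: 0.0581 ≥ 0.0179 ✓

Information cannot be created by processing; the function f can only lose information about X.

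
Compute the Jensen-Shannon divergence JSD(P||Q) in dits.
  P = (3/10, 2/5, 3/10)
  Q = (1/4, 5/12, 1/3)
0.0007 dits

Jensen-Shannon divergence is:
JSD(P||Q) = 0.5 × D_KL(P||M) + 0.5 × D_KL(Q||M)
where M = 0.5 × (P + Q) is the mixture distribution.

M = 0.5 × (3/10, 2/5, 3/10) + 0.5 × (1/4, 5/12, 1/3) = (11/40, 0.408333, 0.316667)

D_KL(P||M) = 0.0007 dits
D_KL(Q||M) = 0.0007 dits

JSD(P||Q) = 0.5 × 0.0007 + 0.5 × 0.0007 = 0.0007 dits

Unlike KL divergence, JSD is symmetric and bounded: 0 ≤ JSD ≤ log(2).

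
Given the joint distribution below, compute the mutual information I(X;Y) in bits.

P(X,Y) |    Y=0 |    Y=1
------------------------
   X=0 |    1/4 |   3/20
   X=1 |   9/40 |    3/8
0.0438 bits

Mutual information: I(X;Y) = H(X) + H(Y) - H(X,Y)

Marginals:
P(X) = (2/5, 3/5), H(X) = 0.9710 bits
P(Y) = (19/40, 21/40), H(Y) = 0.9982 bits

Joint entropy: H(X,Y) = 1.9254 bits

I(X;Y) = 0.9710 + 0.9982 - 1.9254 = 0.0438 bits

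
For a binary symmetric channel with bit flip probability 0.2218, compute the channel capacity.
0.2366 bits

For a binary symmetric channel (BSC) with error probability p:
Capacity C = 1 - H(p) bits per symbol

where H(p) = -p log₂(p) - (1-p) log₂(1-p) is the binary entropy function.

H(0.2218) = 0.7634 bits
C = 1 - 0.7634 = 0.2366 bits per symbol

This means we can reliably transmit up to 0.2366 bits of information per channel use.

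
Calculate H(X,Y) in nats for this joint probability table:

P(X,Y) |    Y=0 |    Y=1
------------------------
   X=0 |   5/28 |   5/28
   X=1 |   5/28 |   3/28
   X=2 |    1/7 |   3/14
1.7703 nats

Joint entropy is H(X,Y) = -Σ_{x,y} p(x,y) log p(x,y).

Summing over all non-zero entries:
H(X,Y) = -[5/28·log_e(5/28) + 5/28·log_e(5/28) + 5/28·log_e(5/28) + 3/28·log_e(3/28) + 1/7·log_e(1/7) + 3/14·log_e(3/14)]
H(X,Y) = 1.7703 nats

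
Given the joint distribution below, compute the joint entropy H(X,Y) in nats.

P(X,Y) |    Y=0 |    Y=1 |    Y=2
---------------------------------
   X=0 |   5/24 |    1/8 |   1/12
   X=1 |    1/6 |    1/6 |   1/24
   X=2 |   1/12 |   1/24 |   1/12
2.0700 nats

Joint entropy is H(X,Y) = -Σ_{x,y} p(x,y) log p(x,y).

Summing over all non-zero entries:
H(X,Y) = -[5/24·log_e(5/24) + 1/8·log_e(1/8) + 1/12·log_e(1/12) + 1/6·log_e(1/6) + 1/6·log_e(1/6) + 1/24·log_e(1/24) + 1/12·log_e(1/12) + 1/24·log_e(1/24) + 1/12·log_e(1/12)]
H(X,Y) = 2.0700 nats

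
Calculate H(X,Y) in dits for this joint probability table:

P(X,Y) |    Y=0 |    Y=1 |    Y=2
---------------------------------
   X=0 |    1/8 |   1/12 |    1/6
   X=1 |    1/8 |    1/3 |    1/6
0.7341 dits

Joint entropy is H(X,Y) = -Σ_{x,y} p(x,y) log p(x,y).

Summing over all non-zero entries:
H(X,Y) = -[1/8·log_10(1/8) + 1/12·log_10(1/12) + 1/6·log_10(1/6) + 1/8·log_10(1/8) + 1/3·log_10(1/3) + 1/6·log_10(1/6)]
H(X,Y) = 0.7341 dits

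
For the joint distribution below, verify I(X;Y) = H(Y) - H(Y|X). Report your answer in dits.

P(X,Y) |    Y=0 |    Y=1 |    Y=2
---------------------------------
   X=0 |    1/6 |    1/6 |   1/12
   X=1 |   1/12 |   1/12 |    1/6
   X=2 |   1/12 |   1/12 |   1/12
I(X;Y) = 0.0164 dits

Mutual information has multiple equivalent forms:
- I(X;Y) = H(X) - H(X|Y)
- I(X;Y) = H(Y) - H(Y|X)
- I(X;Y) = H(X) + H(Y) - H(X,Y)

Computing all quantities:
H(X) = 0.4680, H(Y) = 0.4771, H(X,Y) = 0.9287
H(X|Y) = 0.4515, H(Y|X) = 0.4607

Verification:
H(X) - H(X|Y) = 0.4680 - 0.4515 = 0.0164
H(Y) - H(Y|X) = 0.4771 - 0.4607 = 0.0164
H(X) + H(Y) - H(X,Y) = 0.4680 + 0.4771 - 0.9287 = 0.0164

All forms give I(X;Y) = 0.0164 dits. ✓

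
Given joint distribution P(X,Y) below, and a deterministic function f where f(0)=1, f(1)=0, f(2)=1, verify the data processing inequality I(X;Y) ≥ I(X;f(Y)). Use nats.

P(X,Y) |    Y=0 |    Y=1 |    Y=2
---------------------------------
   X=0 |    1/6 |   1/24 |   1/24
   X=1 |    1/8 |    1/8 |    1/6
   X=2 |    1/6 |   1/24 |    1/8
I(X;Y) = 0.0552, I(X;f(Y)) = 0.0190, inequality holds: 0.0552 ≥ 0.0190

Data Processing Inequality: For any Markov chain X → Y → Z, we have I(X;Y) ≥ I(X;Z).

Here Z = f(Y) is a deterministic function of Y, forming X → Y → Z.

Original I(X;Y) = 0.0552 nats

After applying f:
P(X,Z) where Z=f(Y):
- P(X,Z=0) = P(X,Y=1)
- P(X,Z=1) = P(X,Y=0) + P(X,Y=2)

I(X;Z) = I(X;f(Y)) = 0.0190 nats

Verification: 0.0552 ≥ 0.0190 ✓

Information cannot be created by processing; the function f can only lose information about X.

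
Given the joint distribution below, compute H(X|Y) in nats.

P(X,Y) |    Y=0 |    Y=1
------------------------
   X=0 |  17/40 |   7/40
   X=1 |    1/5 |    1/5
0.6509 nats

Using the chain rule: H(X|Y) = H(X,Y) - H(Y)

First, compute H(X,Y) = 1.3125 nats

Marginal P(Y) = (5/8, 3/8)
H(Y) = 0.6616 nats

H(X|Y) = H(X,Y) - H(Y) = 1.3125 - 0.6616 = 0.6509 nats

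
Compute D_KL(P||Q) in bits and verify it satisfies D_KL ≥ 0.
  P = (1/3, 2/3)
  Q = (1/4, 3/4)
0.0251 bits

KL divergence satisfies the Gibbs inequality: D_KL(P||Q) ≥ 0 for all distributions P, Q.

D_KL(P||Q) = Σ p(x) log(p(x)/q(x))
Term by term:
  x=0: 1/3 × log_2[(1/3)/(1/4)] = 0.1383
  x=1: 2/3 × log_2[(2/3)/(3/4)] = -0.1133
D_KL(P||Q) = 0.0251 bits

D_KL(P||Q) = 0.0251 ≥ 0 ✓

This non-negativity is a fundamental property: relative entropy cannot be negative because it measures how different Q is from P.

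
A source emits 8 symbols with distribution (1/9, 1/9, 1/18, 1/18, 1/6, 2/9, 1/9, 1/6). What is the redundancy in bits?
0.1362 bits

Redundancy measures how far a source is from maximum entropy:
R = H_max - H(X)

Maximum entropy for 8 symbols: H_max = log_2(8) = 3.0000 bits
Actual entropy: H(X) = 2.8638 bits
Redundancy: R = 3.0000 - 2.8638 = 0.1362 bits

This redundancy represents potential for compression: the source could be compressed by 0.1362 bits per symbol.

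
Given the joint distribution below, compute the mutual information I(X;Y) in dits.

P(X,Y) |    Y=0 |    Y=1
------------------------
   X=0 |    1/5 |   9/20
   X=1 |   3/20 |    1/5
0.0031 dits

Mutual information: I(X;Y) = H(X) + H(Y) - H(X,Y)

Marginals:
P(X) = (13/20, 7/20), H(X) = 0.2812 dits
P(Y) = (7/20, 13/20), H(Y) = 0.2812 dits

Joint entropy: H(X,Y) = 0.5592 dits

I(X;Y) = 0.2812 + 0.2812 - 0.5592 = 0.0031 dits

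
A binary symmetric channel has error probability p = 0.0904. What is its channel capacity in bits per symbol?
0.5622 bits

For a binary symmetric channel (BSC) with error probability p:
Capacity C = 1 - H(p) bits per symbol

where H(p) = -p log₂(p) - (1-p) log₂(1-p) is the binary entropy function.

H(0.0904) = 0.4378 bits
C = 1 - 0.4378 = 0.5622 bits per symbol

This means we can reliably transmit up to 0.5622 bits of information per channel use.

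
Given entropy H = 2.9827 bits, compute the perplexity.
7.9046

Perplexity is 2^H (or exp(H) for natural log).

H = 2.9827 bits
Perplexity = 2^2.9827 = 7.9046

Interpretation: The model's uncertainty is equivalent to choosing uniformly among 7.9 options.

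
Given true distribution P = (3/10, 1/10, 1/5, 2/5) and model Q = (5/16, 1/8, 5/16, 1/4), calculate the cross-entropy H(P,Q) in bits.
1.9390 bits

Cross-entropy: H(P,Q) = -Σ p(x) log q(x)

Alternatively: H(P,Q) = H(P) + D_KL(P||Q)
H(P) = 1.8464 bits
D_KL(P||Q) = 0.0926 bits

H(P,Q) = 1.8464 + 0.0926 = 1.9390 bits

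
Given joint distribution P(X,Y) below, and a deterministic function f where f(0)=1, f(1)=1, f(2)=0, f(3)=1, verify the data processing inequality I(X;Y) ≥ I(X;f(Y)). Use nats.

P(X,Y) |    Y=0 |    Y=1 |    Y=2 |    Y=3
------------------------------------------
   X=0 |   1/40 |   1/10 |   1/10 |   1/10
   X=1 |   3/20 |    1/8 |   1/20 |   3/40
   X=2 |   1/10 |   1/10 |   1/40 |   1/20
I(X;Y) = 0.0737, I(X;f(Y)) = 0.0286, inequality holds: 0.0737 ≥ 0.0286

Data Processing Inequality: For any Markov chain X → Y → Z, we have I(X;Y) ≥ I(X;Z).

Here Z = f(Y) is a deterministic function of Y, forming X → Y → Z.

Original I(X;Y) = 0.0737 nats

After applying f:
P(X,Z) where Z=f(Y):
- P(X,Z=0) = P(X,Y=2)
- P(X,Z=1) = P(X,Y=0) + P(X,Y=1) + P(X,Y=3)

I(X;Z) = I(X;f(Y)) = 0.0286 nats

Verification: 0.0737 ≥ 0.0286 ✓

Information cannot be created by processing; the function f can only lose information about X.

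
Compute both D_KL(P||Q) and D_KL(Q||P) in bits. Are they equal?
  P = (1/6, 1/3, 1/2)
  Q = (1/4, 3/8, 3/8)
D_KL(P||Q) = 0.0534, D_KL(Q||P) = 0.0543

KL divergence is not symmetric: D_KL(P||Q) ≠ D_KL(Q||P) in general.

D_KL(P||Q) = 0.0534 bits
D_KL(Q||P) = 0.0543 bits

No, they are not equal!

This asymmetry is why KL divergence is not a true distance metric.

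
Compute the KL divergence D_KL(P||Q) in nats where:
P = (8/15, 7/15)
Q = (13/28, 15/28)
0.0096 nats

KL divergence: D_KL(P||Q) = Σ p(x) log(p(x)/q(x))

Computing term by term:
  x=0: 8/15 × log_e[(8/15)/(13/28)] = 8/15 × 0.1386 = 0.0739
  x=1: 7/15 × log_e[(7/15)/(15/28)] = 7/15 × -0.1380 = -0.0644

D_KL(P||Q) = 0.0096 nats

Note: KL divergence is always non-negative and equals 0 iff P = Q.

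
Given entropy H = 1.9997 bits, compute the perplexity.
3.9992

Perplexity is 2^H (or exp(H) for natural log).

H = 1.9997 bits
Perplexity = 2^1.9997 = 3.9992

Interpretation: The model's uncertainty is equivalent to choosing uniformly among 4.0 options.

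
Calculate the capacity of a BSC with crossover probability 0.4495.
0.0074 bits

For a binary symmetric channel (BSC) with error probability p:
Capacity C = 1 - H(p) bits per symbol

where H(p) = -p log₂(p) - (1-p) log₂(1-p) is the binary entropy function.

H(0.4495) = 0.9926 bits
C = 1 - 0.9926 = 0.0074 bits per symbol

This means we can reliably transmit up to 0.0074 bits of information per channel use.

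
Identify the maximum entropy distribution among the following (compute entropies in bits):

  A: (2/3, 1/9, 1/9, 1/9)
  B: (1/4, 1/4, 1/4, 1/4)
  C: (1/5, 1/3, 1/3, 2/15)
B

For a discrete distribution over n outcomes, entropy is maximized by the uniform distribution.

Computing entropies:
H(A) = 1.4466 bits
H(B) = 2.0000 bits
H(C) = 1.9086 bits

The uniform distribution (where all probabilities equal 1/4) achieves the maximum entropy of log_2(4) = 2.0000 bits.

Distribution B has the highest entropy.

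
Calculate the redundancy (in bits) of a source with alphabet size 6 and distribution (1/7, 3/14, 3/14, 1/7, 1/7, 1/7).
0.0283 bits

Redundancy measures how far a source is from maximum entropy:
R = H_max - H(X)

Maximum entropy for 6 symbols: H_max = log_2(6) = 2.5850 bits
Actual entropy: H(X) = 2.5567 bits
Redundancy: R = 2.5850 - 2.5567 = 0.0283 bits

This redundancy represents potential for compression: the source could be compressed by 0.0283 bits per symbol.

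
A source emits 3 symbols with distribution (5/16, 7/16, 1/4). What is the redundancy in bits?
0.0388 bits

Redundancy measures how far a source is from maximum entropy:
R = H_max - H(X)

Maximum entropy for 3 symbols: H_max = log_2(3) = 1.5850 bits
Actual entropy: H(X) = 1.5462 bits
Redundancy: R = 1.5850 - 1.5462 = 0.0388 bits

This redundancy represents potential for compression: the source could be compressed by 0.0388 bits per symbol.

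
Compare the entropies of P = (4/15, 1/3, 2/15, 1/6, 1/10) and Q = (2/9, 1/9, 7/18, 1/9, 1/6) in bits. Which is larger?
P

Computing entropies in bits:
H(P) = 2.1874
H(Q) = 2.1473

Distribution P has higher entropy.

Intuition: The distribution closer to uniform (more spread out) has higher entropy.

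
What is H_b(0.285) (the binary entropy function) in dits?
0.2595 dits

The binary entropy function is:
H(p) = -p log(p) - (1-p) log(1-p)

H(0.285) = -0.285 × log_10(0.285) - 0.715 × log_10(0.715)
H(0.285) = 0.2595 dits

Note: Binary entropy is maximized at p=0.5 (H=1 bit) and minimized at p=0 or p=1 (H=0).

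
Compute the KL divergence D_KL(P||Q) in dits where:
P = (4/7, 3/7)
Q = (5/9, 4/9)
0.0002 dits

KL divergence: D_KL(P||Q) = Σ p(x) log(p(x)/q(x))

Computing term by term:
  x=0: 4/7 × log_10[(4/7)/(5/9)] = 4/7 × 0.0122 = 0.0070
  x=1: 3/7 × log_10[(3/7)/(4/9)] = 3/7 × -0.0158 = -0.0068

D_KL(P||Q) = 0.0002 dits

Note: KL divergence is always non-negative and equals 0 iff P = Q.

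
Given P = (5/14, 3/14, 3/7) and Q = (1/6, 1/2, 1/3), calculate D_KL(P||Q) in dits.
0.0861 dits

KL divergence: D_KL(P||Q) = Σ p(x) log(p(x)/q(x))

Computing term by term:
  x=0: 5/14 × log_10[(5/14)/(1/6)] = 5/14 × 0.3310 = 0.1182
  x=1: 3/14 × log_10[(3/14)/(1/2)] = 3/14 × -0.3680 = -0.0789
  x=2: 3/7 × log_10[(3/7)/(1/3)] = 3/7 × 0.1091 = 0.0468

D_KL(P||Q) = 0.0861 dits

Note: KL divergence is always non-negative and equals 0 iff P = Q.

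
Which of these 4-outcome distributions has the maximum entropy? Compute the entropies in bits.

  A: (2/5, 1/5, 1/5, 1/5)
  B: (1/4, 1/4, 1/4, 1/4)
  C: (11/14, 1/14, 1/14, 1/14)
B

For a discrete distribution over n outcomes, entropy is maximized by the uniform distribution.

Computing entropies:
H(A) = 1.9219 bits
H(B) = 2.0000 bits
H(C) = 1.0892 bits

The uniform distribution (where all probabilities equal 1/4) achieves the maximum entropy of log_2(4) = 2.0000 bits.

Distribution B has the highest entropy.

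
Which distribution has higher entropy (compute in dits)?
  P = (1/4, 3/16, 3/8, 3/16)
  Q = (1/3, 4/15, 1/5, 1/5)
Q

Computing entropies in dits:
H(P) = 0.5829
H(Q) = 0.5917

Distribution Q has higher entropy.

Intuition: The distribution closer to uniform (more spread out) has higher entropy.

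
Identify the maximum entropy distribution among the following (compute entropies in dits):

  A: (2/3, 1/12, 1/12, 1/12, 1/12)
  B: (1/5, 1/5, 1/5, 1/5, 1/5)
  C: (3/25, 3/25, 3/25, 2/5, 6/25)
B

For a discrete distribution over n outcomes, entropy is maximized by the uniform distribution.

Computing entropies:
H(A) = 0.4771 dits
H(B) = 0.6990 dits
H(C) = 0.6394 dits

The uniform distribution (where all probabilities equal 1/5) achieves the maximum entropy of log_10(5) = 0.6990 dits.

Distribution B has the highest entropy.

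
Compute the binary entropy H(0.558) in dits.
0.2981 dits

The binary entropy function is:
H(p) = -p log(p) - (1-p) log(1-p)

H(0.558) = -0.558 × log_10(0.558) - 0.442 × log_10(0.442)
H(0.558) = 0.2981 dits

Note: Binary entropy is maximized at p=0.5 (H=1 bit) and minimized at p=0 or p=1 (H=0).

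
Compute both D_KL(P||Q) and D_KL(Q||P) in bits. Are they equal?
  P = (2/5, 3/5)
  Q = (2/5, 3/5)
D_KL(P||Q) = 0.0000, D_KL(Q||P) = 0.0000

KL divergence is not symmetric: D_KL(P||Q) ≠ D_KL(Q||P) in general.

D_KL(P||Q) = 0.0000 bits
D_KL(Q||P) = 0.0000 bits

In this case they happen to be equal (to 4 decimal places).

This asymmetry is why KL divergence is not a true distance metric.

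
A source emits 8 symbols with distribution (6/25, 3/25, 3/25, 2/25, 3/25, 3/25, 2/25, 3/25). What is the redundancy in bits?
0.0875 bits

Redundancy measures how far a source is from maximum entropy:
R = H_max - H(X)

Maximum entropy for 8 symbols: H_max = log_2(8) = 3.0000 bits
Actual entropy: H(X) = 2.9125 bits
Redundancy: R = 3.0000 - 2.9125 = 0.0875 bits

This redundancy represents potential for compression: the source could be compressed by 0.0875 bits per symbol.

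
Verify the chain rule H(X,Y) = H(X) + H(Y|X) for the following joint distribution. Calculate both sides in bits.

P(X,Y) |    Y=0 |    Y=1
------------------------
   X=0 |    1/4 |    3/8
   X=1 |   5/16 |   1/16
H(X,Y) = 1.8050, H(X) = 0.9544, H(Y|X) = 0.8506 (all in bits)

Chain rule: H(X,Y) = H(X) + H(Y|X)

Left side — joint entropy directly:
H(X,Y) = -Σ p(x,y) log p(x,y) = 1.8050 bits

Right side — compute H(Y|X) from the conditional distributions:
P(X) = (5/8, 3/8), so H(X) = 0.9544 bits
H(Y|X) = Σ_x P(X=x) · H(Y|X=x):
  P(Y|X=0) = (2/5, 3/5), H(Y|X=0) = 0.9710, weight P(X=0) = 5/8
  P(Y|X=1) = (5/6, 1/6), H(Y|X=1) = 0.6500, weight P(X=1) = 3/8
H(Y|X) = 0.8506 bits

H(X) + H(Y|X) = 0.9544 + 0.8506 = 1.8050 bits

Both sides equal 1.8050 bits. ✓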